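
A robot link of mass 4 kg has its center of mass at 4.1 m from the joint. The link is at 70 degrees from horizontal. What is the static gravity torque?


tau = m*g*L*cos(angle)
= 4 * 9.81 * 4.1 * cos(70 deg)
= 4 * 9.81 * 4.1 * 0.342
= 55.0256 Nm


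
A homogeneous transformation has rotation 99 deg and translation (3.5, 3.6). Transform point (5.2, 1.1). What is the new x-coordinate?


x' = cos(theta)*px - sin(theta)*py + tx
= -0.1564*5.2 - 0.9877*1.1 + 3.5
= 1.6001


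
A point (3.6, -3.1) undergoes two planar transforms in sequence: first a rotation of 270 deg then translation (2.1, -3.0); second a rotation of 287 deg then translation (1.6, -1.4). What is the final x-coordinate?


After transform 1:
x1 = cos(270)*3.6 - sin(270)*-3.1 + 2.1 = -1.0
y1 = sin(270)*3.6 + cos(270)*-3.1 + -3.0 = -6.6
After transform 2:
x2 = cos(287)*-1.0 - sin(287)*-6.6 + 1.6
= -5.004


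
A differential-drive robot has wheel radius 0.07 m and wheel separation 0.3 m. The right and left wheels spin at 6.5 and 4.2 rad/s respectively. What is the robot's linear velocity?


vR = r*wR = 0.07*6.5 = 0.455 m/s
vL = r*wL = 0.07*4.2 = 0.294 m/s
v = (vR+vL)/2 = 0.3745 m/s
omega = (vR-vL)/L = 0.5367 rad/s
linear velocity = 0.3745 m/s


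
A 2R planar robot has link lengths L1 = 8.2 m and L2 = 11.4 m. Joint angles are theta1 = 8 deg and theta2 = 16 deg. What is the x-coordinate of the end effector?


Convert angles to radians: theta1 = 0.1396, theta2 = 0.2793
x = L1*cos(theta1) + L2*cos(theta1+theta2)
x = 8.1202 + 10.4144
x = 18.5346


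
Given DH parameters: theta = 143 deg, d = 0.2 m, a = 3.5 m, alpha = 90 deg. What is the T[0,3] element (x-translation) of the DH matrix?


T[0,3] = a * cos(theta)
= 3.5 * cos(143 deg)
= 3.5 * -0.7986
= -2.7952


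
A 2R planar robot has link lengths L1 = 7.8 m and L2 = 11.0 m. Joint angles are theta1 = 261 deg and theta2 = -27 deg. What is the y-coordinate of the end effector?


Convert angles to radians: theta1 = 4.5553, theta2 = -0.4712
y = L1*sin(theta1) + L2*sin(theta1+theta2)
y = -7.704 + -8.8992
y = -16.6032


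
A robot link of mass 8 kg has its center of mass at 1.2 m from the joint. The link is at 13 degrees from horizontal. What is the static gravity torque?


tau = m*g*L*cos(angle)
= 8 * 9.81 * 1.2 * cos(13 deg)
= 8 * 9.81 * 1.2 * 0.9744
= 91.7623 Nm


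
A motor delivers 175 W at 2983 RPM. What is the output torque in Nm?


omega = 2983 * 2*pi/60 = 312.379 rad/s
tau = P / omega = 175 / 312.379
= 0.5602 Nm


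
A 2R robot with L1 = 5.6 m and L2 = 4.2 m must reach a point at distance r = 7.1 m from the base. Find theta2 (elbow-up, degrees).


cos(theta2) = (r^2 - L1^2 - L2^2) / (2*L1*L2)
cos(theta2) = (50.41 - 31.36 - 17.64) / 47.04
cos(theta2) = 0.029974
theta2 = 88.2823 degrees


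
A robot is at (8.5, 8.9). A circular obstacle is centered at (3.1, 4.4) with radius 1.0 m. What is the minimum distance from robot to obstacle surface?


center_dist = sqrt((8.5-3.1)^2 + (8.9-4.4)^2)
= sqrt(29.16 + 20.25)
= 7.0292
min_dist = center_dist - radius = 7.0292 - 1.0 = 6.0292 m


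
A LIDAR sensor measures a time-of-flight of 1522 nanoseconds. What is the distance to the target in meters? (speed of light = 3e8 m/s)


tof = 1522 ns = 1.522e-06 s
dist = c * tof / 2
= 3e8 * 1.522e-06 / 2
= 228.3 m


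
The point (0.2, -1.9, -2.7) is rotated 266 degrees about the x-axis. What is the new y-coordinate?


Rotation about x-axis: y' = y*cos(theta) - z*sin(theta)
= -1.9 * -0.0698 - -2.7 * -0.9976
= -2.5609


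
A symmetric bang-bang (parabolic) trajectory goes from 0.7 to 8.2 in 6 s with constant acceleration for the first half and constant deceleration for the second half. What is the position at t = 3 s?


Symmetric rest-to-rest: each phase covers (pf-p0)/2 in time T/2. 0.5*a*(T/2)^2 = (pf-p0)/2 => a = 4*(pf-p0)/T^2
a = 4*(8.2-0.7)/6^2 = 0.8333
t = 3 is in the acceleration phase (t <= T/2).
p = p0 + 0.5*a*t^2 = 0.7 + 0.5*0.8333*3^2
= 4.45


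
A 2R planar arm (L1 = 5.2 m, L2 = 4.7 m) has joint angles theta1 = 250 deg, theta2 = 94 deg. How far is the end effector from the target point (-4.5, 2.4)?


End effector via forward kinematics:
x = L1*cos(t1) + L2*cos(t1+t2) = 2.7394
y = L1*sin(t1) + L2*sin(t1+t2) = -6.1819
Distance to target:
d = sqrt((-4.5 - 2.7394)^2 + (2.4 - -6.1819)^2)
= sqrt(52.4093 + 73.649)
= 11.2276 m


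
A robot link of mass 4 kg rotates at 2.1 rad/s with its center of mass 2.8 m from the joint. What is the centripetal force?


F = m * omega^2 * r
= 4 * 2.1^2 * 2.8
= 4 * 4.41 * 2.8
= 49.392 N


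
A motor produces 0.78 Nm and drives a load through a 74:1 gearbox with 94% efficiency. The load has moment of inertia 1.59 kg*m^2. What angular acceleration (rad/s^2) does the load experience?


tau_out = tau_motor * N * eta
= 0.78 * 74 * 0.94 = 54.2568 Nm
alpha = tau_out / I = 54.2568 / 1.59
= 34.1238 rad/s^2


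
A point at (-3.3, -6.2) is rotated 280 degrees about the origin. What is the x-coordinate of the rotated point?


x' = x*cos(theta) - y*sin(theta)
cos(280 deg) = 0.1736, sin(280 deg) = -0.9848
x' = -3.3 * 0.1736 - -6.2 * -0.9848
= -0.573 - 6.1058
= -6.6788


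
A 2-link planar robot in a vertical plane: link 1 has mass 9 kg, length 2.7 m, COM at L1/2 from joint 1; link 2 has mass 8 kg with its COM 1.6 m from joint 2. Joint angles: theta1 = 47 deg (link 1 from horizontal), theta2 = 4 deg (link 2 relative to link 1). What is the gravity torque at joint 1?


Horizontal distance from joint 1 to link-1 COM:
  x_c1 = (L1/2)*cos(t1) = 1.35 * 0.682 = 0.9207 m
Horizontal distance from joint 1 to link-2 COM:
  x_c2 = L1*cos(t1) + Lc2*cos(t1+t2)
       = 2.7*0.682 + 1.6*0.6293 = 2.8483 m
tau1 = m1*g*x_c1 + m2*g*x_c2
     = 9*9.81*0.9207 + 8*9.81*2.8483
     = 81.2884 + 223.5352
     = 304.8236 Nm


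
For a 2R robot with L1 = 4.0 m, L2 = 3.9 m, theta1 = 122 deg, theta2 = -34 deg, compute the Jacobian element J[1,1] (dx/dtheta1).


J[1,1] = -L1*sin(t1) - L2*sin(t1+t2)
= -4.0*sin(122) - 3.9*sin(88)
= -7.2898


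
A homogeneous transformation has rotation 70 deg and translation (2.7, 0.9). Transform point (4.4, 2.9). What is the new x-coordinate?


x' = cos(theta)*px - sin(theta)*py + tx
= 0.342*4.4 - 0.9397*2.9 + 2.7
= 1.4798


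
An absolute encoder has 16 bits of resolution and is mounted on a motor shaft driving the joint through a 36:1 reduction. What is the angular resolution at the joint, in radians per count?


counts = 2^16 = 65536
effective counts at joint = 65536 * 36 = 2359296
resolution = 2*pi / 2359296
= 2.6632e-06 rad/count


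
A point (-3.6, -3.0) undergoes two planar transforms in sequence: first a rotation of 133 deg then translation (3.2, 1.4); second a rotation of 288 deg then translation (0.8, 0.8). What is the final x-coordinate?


After transform 1:
x1 = cos(133)*-3.6 - sin(133)*-3.0 + 3.2 = 7.8493
y1 = sin(133)*-3.6 + cos(133)*-3.0 + 1.4 = 0.8131
After transform 2:
x2 = cos(288)*7.8493 - sin(288)*0.8131 + 0.8
= 3.9989


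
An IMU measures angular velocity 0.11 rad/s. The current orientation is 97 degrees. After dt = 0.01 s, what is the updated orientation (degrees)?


delta_theta = w * dt = 0.11 * 0.01 = 0.0011 rad
= 0.063 deg
theta_new = 97 + 0.063 = 97.063 deg


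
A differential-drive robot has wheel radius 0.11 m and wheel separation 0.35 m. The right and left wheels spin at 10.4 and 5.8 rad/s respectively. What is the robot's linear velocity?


vR = r*wR = 0.11*10.4 = 1.144 m/s
vL = r*wL = 0.11*5.8 = 0.638 m/s
v = (vR+vL)/2 = 0.891 m/s
omega = (vR-vL)/L = 1.4457 rad/s
linear velocity = 0.891 m/s


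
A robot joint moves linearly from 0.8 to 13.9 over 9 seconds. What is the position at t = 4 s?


s = t/T = 4/9 = 0.4444
p(t) = p0 + (pf-p0)*s
= 0.8 + (13.9 - 0.8) * 0.4444
= 6.6222


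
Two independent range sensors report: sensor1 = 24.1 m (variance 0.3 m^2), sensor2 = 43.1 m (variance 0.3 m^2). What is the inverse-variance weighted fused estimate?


w1 = (1/var1) / (1/var1 + 1/var2)
   = 3.3333 / (3.3333 + 3.3333) = 0.5
w2 = 1 - w1 = 0.5
fused = w1*s1 + w2*s2 = 12.05 + 21.55
= 33.6 m


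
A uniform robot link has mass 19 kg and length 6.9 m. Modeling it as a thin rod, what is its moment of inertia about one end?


I = (1/3) * m * L^2
= (1/3) * 19 * 6.9^2
= 0.333333 * 19 * 47.61
= 301.53 kg*m^2


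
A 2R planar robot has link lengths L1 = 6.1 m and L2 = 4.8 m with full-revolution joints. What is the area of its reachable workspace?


r_max = L1 + L2 = 10.9 m
r_min = |L1 - L2| = 1.3 m
Area = pi*(r_max^2 - r_min^2)
= pi*(118.81 - 1.69)
= pi * 117.12
= 367.9433 m^2


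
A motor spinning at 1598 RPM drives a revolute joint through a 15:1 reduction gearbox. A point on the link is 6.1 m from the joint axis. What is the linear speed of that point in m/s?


omega_motor = 1598 * 2*pi/60 = 167.3422 rad/s
omega_joint = omega_motor / 15 = 11.1561 rad/s
v = omega_joint * r = 11.1561 * 6.1
= 68.0525 m/s


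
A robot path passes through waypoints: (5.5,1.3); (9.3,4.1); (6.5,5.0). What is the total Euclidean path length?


Segment lengths:
  seg1 = sqrt((3.8)^2 + (2.8)^2) = 4.7202
  seg2 = sqrt((-2.8)^2 + (0.9)^2) = 2.9411
Total = 7.6613


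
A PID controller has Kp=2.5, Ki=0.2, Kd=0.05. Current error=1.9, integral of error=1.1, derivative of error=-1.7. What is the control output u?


u = Kp*e + Ki*int(e) + Kd*de/dt
= 2.5*1.9 + 0.2*1.1 + 0.05*(-1.7)
= 4.75 + 0.22 + -0.085
= 4.885


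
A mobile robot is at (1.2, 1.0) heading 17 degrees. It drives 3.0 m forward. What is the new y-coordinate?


y_new = y0 + d*sin(theta)
= 1.0 + 3.0*sin(17)
= 1.0 + 0.8771
= 1.8771


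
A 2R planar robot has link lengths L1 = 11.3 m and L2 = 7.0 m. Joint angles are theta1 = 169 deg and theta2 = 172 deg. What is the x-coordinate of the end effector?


Convert angles to radians: theta1 = 2.9496, theta2 = 3.002
x = L1*cos(theta1) + L2*cos(theta1+theta2)
x = -11.0924 + 6.6186
x = -4.4738


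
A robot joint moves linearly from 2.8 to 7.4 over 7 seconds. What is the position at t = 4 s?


s = t/T = 4/7 = 0.5714
p(t) = p0 + (pf-p0)*s
= 2.8 + (7.4 - 2.8) * 0.5714
= 5.4286


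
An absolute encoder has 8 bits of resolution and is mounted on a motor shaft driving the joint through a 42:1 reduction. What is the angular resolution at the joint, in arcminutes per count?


counts = 2^8 = 256
effective counts at joint = 256 * 42 = 10752
resolution = 360*60 / 10752
= 2.0089 arcmin/count


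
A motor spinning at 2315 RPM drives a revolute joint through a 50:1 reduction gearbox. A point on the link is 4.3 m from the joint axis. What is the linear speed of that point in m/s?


omega_motor = 2315 * 2*pi/60 = 242.4262 rad/s
omega_joint = omega_motor / 50 = 4.8485 rad/s
v = omega_joint * r = 4.8485 * 4.3
= 20.8487 m/s


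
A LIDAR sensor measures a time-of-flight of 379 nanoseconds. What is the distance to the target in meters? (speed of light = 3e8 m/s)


tof = 379 ns = 3.79e-07 s
dist = c * tof / 2
= 3e8 * 3.79e-07 / 2
= 56.85 m


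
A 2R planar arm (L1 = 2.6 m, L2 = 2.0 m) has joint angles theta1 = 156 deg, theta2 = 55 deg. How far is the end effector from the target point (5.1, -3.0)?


End effector via forward kinematics:
x = L1*cos(t1) + L2*cos(t1+t2) = -4.0896
y = L1*sin(t1) + L2*sin(t1+t2) = 0.0274
Distance to target:
d = sqrt((5.1 - -4.0896)^2 + (-3.0 - 0.0274)^2)
= sqrt(84.4479 + 9.1654)
= 9.6754 m


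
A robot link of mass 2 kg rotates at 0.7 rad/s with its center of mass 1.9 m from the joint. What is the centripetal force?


F = m * omega^2 * r
= 2 * 0.7^2 * 1.9
= 2 * 0.49 * 1.9
= 1.862 N


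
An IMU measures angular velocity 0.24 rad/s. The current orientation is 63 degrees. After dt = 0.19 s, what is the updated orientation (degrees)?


delta_theta = w * dt = 0.24 * 0.19 = 0.0456 rad
= 2.6127 deg
theta_new = 63 + 2.6127 = 65.6127 deg


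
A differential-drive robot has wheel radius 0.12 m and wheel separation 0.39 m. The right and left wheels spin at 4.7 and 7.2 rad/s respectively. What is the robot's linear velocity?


vR = r*wR = 0.12*4.7 = 0.564 m/s
vL = r*wL = 0.12*7.2 = 0.864 m/s
v = (vR+vL)/2 = 0.714 m/s
omega = (vR-vL)/L = -0.7692 rad/s
linear velocity = 0.714 m/s


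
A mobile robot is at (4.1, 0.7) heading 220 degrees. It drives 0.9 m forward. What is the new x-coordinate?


x_new = x0 + d*cos(theta)
= 4.1 + 0.9*cos(220)
= 4.1 + -0.6894
= 3.4106


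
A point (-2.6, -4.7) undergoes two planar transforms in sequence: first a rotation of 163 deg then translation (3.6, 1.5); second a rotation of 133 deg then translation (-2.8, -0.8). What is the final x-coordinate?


After transform 1:
x1 = cos(163)*-2.6 - sin(163)*-4.7 + 3.6 = 7.4605
y1 = sin(163)*-2.6 + cos(163)*-4.7 + 1.5 = 5.2345
After transform 2:
x2 = cos(133)*7.4605 - sin(133)*5.2345 + -2.8
= -11.7163


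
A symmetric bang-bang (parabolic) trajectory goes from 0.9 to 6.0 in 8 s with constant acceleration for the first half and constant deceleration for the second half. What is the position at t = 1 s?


Symmetric rest-to-rest: each phase covers (pf-p0)/2 in time T/2. 0.5*a*(T/2)^2 = (pf-p0)/2 => a = 4*(pf-p0)/T^2
a = 4*(6.0-0.9)/8^2 = 0.3187
t = 1 is in the acceleration phase (t <= T/2).
p = p0 + 0.5*a*t^2 = 0.9 + 0.5*0.3187*1^2
= 1.0594


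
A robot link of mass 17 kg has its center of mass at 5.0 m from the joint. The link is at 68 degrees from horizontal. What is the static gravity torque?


tau = m*g*L*cos(angle)
= 17 * 9.81 * 5.0 * cos(68 deg)
= 17 * 9.81 * 5.0 * 0.3746
= 312.3657 Nm


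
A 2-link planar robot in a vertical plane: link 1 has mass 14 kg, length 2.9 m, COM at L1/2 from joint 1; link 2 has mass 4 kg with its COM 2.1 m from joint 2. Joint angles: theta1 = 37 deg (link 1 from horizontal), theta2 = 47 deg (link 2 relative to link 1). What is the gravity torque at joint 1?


Horizontal distance from joint 1 to link-1 COM:
  x_c1 = (L1/2)*cos(t1) = 1.45 * 0.7986 = 1.158 m
Horizontal distance from joint 1 to link-2 COM:
  x_c2 = L1*cos(t1) + Lc2*cos(t1+t2)
       = 2.9*0.7986 + 2.1*0.1045 = 2.5356 m
tau1 = m1*g*x_c1 + m2*g*x_c2
     = 14*9.81*1.158 + 4*9.81*2.5356
     = 159.0427 + 99.4951
     = 258.5378 Nm


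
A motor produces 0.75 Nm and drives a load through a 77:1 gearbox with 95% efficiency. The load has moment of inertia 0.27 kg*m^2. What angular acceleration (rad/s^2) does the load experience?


tau_out = tau_motor * N * eta
= 0.75 * 77 * 0.95 = 54.8625 Nm
alpha = tau_out / I = 54.8625 / 0.27
= 203.1944 rad/s^2


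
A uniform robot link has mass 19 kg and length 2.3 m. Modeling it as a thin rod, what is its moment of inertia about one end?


I = (1/3) * m * L^2
= (1/3) * 19 * 2.3^2
= 0.333333 * 19 * 5.29
= 33.5033 kg*m^2


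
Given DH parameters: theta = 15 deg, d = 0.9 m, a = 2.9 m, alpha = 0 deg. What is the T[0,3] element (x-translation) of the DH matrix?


T[0,3] = a * cos(theta)
= 2.9 * cos(15 deg)
= 2.9 * 0.9659
= 2.8012


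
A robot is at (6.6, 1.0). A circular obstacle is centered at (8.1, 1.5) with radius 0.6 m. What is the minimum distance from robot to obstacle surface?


center_dist = sqrt((6.6-8.1)^2 + (1.0-1.5)^2)
= sqrt(2.25 + 0.25)
= 1.5811
min_dist = center_dist - radius = 1.5811 - 0.6 = 0.9811 m


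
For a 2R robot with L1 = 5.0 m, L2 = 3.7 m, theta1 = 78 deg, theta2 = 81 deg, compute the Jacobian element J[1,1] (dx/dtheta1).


J[1,1] = -L1*sin(t1) - L2*sin(t1+t2)
= -5.0*sin(78) - 3.7*sin(159)
= -6.2167


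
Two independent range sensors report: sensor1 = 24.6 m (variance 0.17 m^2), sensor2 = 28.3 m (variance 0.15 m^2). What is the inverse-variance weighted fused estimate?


w1 = (1/var1) / (1/var1 + 1/var2)
   = 5.8824 / (5.8824 + 6.6667) = 0.4687
w2 = 1 - w1 = 0.5312
fused = w1*s1 + w2*s2 = 11.5312 + 15.0344
= 26.5656 m


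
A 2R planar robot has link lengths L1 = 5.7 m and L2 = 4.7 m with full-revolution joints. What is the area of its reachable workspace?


r_max = L1 + L2 = 10.4 m
r_min = |L1 - L2| = 1.0 m
Area = pi*(r_max^2 - r_min^2)
= pi*(108.16 - 1.0)
= pi * 107.16
= 336.6531 m^2


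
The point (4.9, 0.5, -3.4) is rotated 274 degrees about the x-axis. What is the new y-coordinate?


Rotation about x-axis: y' = y*cos(theta) - z*sin(theta)
= 0.5 * 0.0698 - -3.4 * -0.9976
= -3.3568


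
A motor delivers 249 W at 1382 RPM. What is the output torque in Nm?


omega = 1382 * 2*pi/60 = 144.7227 rad/s
tau = P / omega = 249 / 144.7227
= 1.7205 Nm


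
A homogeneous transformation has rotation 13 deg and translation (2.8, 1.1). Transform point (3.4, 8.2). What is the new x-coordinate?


x' = cos(theta)*px - sin(theta)*py + tx
= 0.9744*3.4 - 0.225*8.2 + 2.8
= 4.2683


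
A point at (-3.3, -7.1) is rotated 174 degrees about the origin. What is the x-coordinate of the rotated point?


x' = x*cos(theta) - y*sin(theta)
cos(174 deg) = -0.9945, sin(174 deg) = 0.1045
x' = -3.3 * -0.9945 - -7.1 * 0.1045
= 3.2819 - -0.7422
= 4.0241


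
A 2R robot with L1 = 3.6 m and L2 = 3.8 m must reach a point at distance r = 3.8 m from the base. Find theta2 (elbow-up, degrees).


cos(theta2) = (r^2 - L1^2 - L2^2) / (2*L1*L2)
cos(theta2) = (14.44 - 12.96 - 14.44) / 27.36
cos(theta2) = -0.473684
theta2 = 118.2737 degrees


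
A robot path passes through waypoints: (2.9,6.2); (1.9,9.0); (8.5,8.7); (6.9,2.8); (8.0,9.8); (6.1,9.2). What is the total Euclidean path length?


Segment lengths:
  seg1 = sqrt((-1.0)^2 + (2.8)^2) = 2.9732
  seg2 = sqrt((6.6)^2 + (-0.3)^2) = 6.6068
  seg3 = sqrt((-1.6)^2 + (-5.9)^2) = 6.1131
  seg4 = sqrt((1.1)^2 + (7.0)^2) = 7.0859
  seg5 = sqrt((-1.9)^2 + (-0.6)^2) = 1.9925
Total = 24.7715


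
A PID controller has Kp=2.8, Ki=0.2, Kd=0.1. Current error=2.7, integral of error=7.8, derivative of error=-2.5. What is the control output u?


u = Kp*e + Ki*int(e) + Kd*de/dt
= 2.8*2.7 + 0.2*7.8 + 0.1*(-2.5)
= 7.56 + 1.56 + -0.25
= 8.87


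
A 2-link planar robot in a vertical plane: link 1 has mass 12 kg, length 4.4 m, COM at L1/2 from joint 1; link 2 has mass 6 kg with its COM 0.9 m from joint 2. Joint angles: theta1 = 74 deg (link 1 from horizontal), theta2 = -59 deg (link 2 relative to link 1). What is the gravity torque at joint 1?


Horizontal distance from joint 1 to link-1 COM:
  x_c1 = (L1/2)*cos(t1) = 2.2 * 0.2756 = 0.6064 m
Horizontal distance from joint 1 to link-2 COM:
  x_c2 = L1*cos(t1) + Lc2*cos(t1+t2)
       = 4.4*0.2756 + 0.9*0.9659 = 2.0821 m
tau1 = m1*g*x_c1 + m2*g*x_c2
     = 12*9.81*0.6064 + 6*9.81*2.0821
     = 71.3857 + 122.5546
     = 193.9403 Nm


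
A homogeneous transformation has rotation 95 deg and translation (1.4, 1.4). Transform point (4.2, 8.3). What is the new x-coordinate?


x' = cos(theta)*px - sin(theta)*py + tx
= -0.0872*4.2 - 0.9962*8.3 + 1.4
= -7.2345


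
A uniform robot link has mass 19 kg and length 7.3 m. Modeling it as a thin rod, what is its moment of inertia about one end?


I = (1/3) * m * L^2
= (1/3) * 19 * 7.3^2
= 0.333333 * 19 * 53.29
= 337.5033 kg*m^2


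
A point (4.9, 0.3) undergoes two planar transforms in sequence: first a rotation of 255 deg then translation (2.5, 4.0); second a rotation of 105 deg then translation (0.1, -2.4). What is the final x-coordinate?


After transform 1:
x1 = cos(255)*4.9 - sin(255)*0.3 + 2.5 = 1.5216
y1 = sin(255)*4.9 + cos(255)*0.3 + 4.0 = -0.8107
After transform 2:
x2 = cos(105)*1.5216 - sin(105)*-0.8107 + 0.1
= 0.4892


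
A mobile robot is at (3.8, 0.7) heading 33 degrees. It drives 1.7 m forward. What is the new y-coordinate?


y_new = y0 + d*sin(theta)
= 0.7 + 1.7*sin(33)
= 0.7 + 0.9259
= 1.6259


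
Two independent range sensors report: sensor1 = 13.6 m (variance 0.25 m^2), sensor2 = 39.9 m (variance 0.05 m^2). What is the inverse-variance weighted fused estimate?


w1 = (1/var1) / (1/var1 + 1/var2)
   = 4.0 / (4.0 + 20.0) = 0.1667
w2 = 1 - w1 = 0.8333
fused = w1*s1 + w2*s2 = 2.2667 + 33.25
= 35.5167 m


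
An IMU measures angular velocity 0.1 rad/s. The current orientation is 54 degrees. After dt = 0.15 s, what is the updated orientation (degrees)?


delta_theta = w * dt = 0.1 * 0.15 = 0.015 rad
= 0.8594 deg
theta_new = 54 + 0.8594 = 54.8594 deg


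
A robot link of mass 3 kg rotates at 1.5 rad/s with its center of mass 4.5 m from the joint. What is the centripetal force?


F = m * omega^2 * r
= 3 * 1.5^2 * 4.5
= 3 * 2.25 * 4.5
= 30.375 N


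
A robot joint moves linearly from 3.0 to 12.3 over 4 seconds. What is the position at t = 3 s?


s = t/T = 3/4 = 0.75
p(t) = p0 + (pf-p0)*s
= 3.0 + (12.3 - 3.0) * 0.75
= 9.975


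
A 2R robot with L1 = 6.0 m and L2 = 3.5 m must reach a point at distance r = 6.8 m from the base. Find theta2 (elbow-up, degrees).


cos(theta2) = (r^2 - L1^2 - L2^2) / (2*L1*L2)
cos(theta2) = (46.24 - 36.0 - 12.25) / 42.0
cos(theta2) = -0.047857
theta2 = 92.7431 degrees


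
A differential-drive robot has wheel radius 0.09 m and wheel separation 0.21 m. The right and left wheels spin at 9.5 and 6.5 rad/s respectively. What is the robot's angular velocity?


vR = r*wR = 0.09*9.5 = 0.855 m/s
vL = r*wL = 0.09*6.5 = 0.585 m/s
v = (vR+vL)/2 = 0.72 m/s
omega = (vR-vL)/L = 1.2857 rad/s
angular velocity = 1.2857 rad/s


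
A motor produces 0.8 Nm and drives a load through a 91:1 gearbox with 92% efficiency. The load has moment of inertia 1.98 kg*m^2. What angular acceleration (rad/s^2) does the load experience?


tau_out = tau_motor * N * eta
= 0.8 * 91 * 0.92 = 66.976 Nm
alpha = tau_out / I = 66.976 / 1.98
= 33.8263 rad/s^2


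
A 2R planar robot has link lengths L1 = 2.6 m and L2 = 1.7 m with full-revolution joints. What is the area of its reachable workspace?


r_max = L1 + L2 = 4.3 m
r_min = |L1 - L2| = 0.9 m
Area = pi*(r_max^2 - r_min^2)
= pi*(18.49 - 0.81)
= pi * 17.68
= 55.5434 m^2


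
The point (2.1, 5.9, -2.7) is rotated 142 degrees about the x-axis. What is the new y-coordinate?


Rotation about x-axis: y' = y*cos(theta) - z*sin(theta)
= 5.9 * -0.788 - -2.7 * 0.6157
= -2.987


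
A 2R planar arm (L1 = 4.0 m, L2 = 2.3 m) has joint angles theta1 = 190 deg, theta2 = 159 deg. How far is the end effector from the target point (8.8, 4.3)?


End effector via forward kinematics:
x = L1*cos(t1) + L2*cos(t1+t2) = -1.6815
y = L1*sin(t1) + L2*sin(t1+t2) = -1.1335
Distance to target:
d = sqrt((8.8 - -1.6815)^2 + (4.3 - -1.1335)^2)
= sqrt(109.8616 + 29.5224)
= 11.8061 m


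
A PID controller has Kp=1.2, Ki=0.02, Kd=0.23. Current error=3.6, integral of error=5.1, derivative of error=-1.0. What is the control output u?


u = Kp*e + Ki*int(e) + Kd*de/dt
= 1.2*3.6 + 0.02*5.1 + 0.23*(-1.0)
= 4.32 + 0.102 + -0.23
= 4.192


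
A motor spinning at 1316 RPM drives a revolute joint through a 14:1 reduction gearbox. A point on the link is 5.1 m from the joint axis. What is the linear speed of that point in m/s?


omega_motor = 1316 * 2*pi/60 = 137.8112 rad/s
omega_joint = omega_motor / 14 = 9.8437 rad/s
v = omega_joint * r = 9.8437 * 5.1
= 50.2027 m/s


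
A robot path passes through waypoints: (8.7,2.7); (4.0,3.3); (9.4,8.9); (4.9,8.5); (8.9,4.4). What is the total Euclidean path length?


Segment lengths:
  seg1 = sqrt((-4.7)^2 + (0.6)^2) = 4.7381
  seg2 = sqrt((5.4)^2 + (5.6)^2) = 7.7795
  seg3 = sqrt((-4.5)^2 + (-0.4)^2) = 4.5177
  seg4 = sqrt((4.0)^2 + (-4.1)^2) = 5.728
Total = 22.7633


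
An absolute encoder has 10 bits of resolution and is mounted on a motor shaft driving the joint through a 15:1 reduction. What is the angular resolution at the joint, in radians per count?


counts = 2^10 = 1024
effective counts at joint = 1024 * 15 = 15360
resolution = 2*pi / 15360
= 4.0906e-04 rad/count


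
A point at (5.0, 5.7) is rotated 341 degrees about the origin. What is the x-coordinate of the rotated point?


x' = x*cos(theta) - y*sin(theta)
cos(341 deg) = 0.9455, sin(341 deg) = -0.3256
x' = 5.0 * 0.9455 - 5.7 * -0.3256
= 4.7276 - -1.8557
= 6.5833


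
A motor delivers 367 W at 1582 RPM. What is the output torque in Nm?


omega = 1582 * 2*pi/60 = 165.6667 rad/s
tau = P / omega = 367 / 165.6667
= 2.2153 Nm


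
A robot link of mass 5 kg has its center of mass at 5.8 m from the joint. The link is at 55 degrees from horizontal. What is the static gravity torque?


tau = m*g*L*cos(angle)
= 5 * 9.81 * 5.8 * cos(55 deg)
= 5 * 9.81 * 5.8 * 0.5736
= 163.1768 Nm


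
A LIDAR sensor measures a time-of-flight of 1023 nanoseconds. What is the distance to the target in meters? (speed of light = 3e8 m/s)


tof = 1023 ns = 1.023e-06 s
dist = c * tof / 2
= 3e8 * 1.023e-06 / 2
= 153.45 m


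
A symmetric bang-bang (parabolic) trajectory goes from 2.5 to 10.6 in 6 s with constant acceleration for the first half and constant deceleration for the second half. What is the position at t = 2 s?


Symmetric rest-to-rest: each phase covers (pf-p0)/2 in time T/2. 0.5*a*(T/2)^2 = (pf-p0)/2 => a = 4*(pf-p0)/T^2
a = 4*(10.6-2.5)/6^2 = 0.9
t = 2 is in the acceleration phase (t <= T/2).
p = p0 + 0.5*a*t^2 = 2.5 + 0.5*0.9*2^2
= 4.3


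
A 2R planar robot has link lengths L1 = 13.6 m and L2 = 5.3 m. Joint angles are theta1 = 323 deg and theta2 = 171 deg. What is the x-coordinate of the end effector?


Convert angles to radians: theta1 = 5.6374, theta2 = 2.9845
x = L1*cos(theta1) + L2*cos(theta1+theta2)
x = 10.8614 + -3.6817
x = 7.1798


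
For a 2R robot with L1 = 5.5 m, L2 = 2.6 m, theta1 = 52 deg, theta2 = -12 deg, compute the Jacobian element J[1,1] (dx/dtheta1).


J[1,1] = -L1*sin(t1) - L2*sin(t1+t2)
= -5.5*sin(52) - 2.6*sin(40)
= -6.0053


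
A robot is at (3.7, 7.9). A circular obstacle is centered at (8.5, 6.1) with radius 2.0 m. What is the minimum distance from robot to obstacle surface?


center_dist = sqrt((3.7-8.5)^2 + (7.9-6.1)^2)
= sqrt(23.04 + 3.24)
= 5.1264
min_dist = center_dist - radius = 5.1264 - 2.0 = 3.1264 m


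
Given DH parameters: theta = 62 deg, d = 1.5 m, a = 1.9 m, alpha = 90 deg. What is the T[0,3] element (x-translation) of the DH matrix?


T[0,3] = a * cos(theta)
= 1.9 * cos(62 deg)
= 1.9 * 0.4695
= 0.892


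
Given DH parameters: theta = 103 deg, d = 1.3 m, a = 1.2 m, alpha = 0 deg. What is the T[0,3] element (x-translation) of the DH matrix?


T[0,3] = a * cos(theta)
= 1.2 * cos(103 deg)
= 1.2 * -0.225
= -0.2699


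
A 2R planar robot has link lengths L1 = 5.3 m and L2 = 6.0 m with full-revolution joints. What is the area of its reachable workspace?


r_max = L1 + L2 = 11.3 m
r_min = |L1 - L2| = 0.7 m
Area = pi*(r_max^2 - r_min^2)
= pi*(127.69 - 0.49)
= pi * 127.2
= 399.6106 m^2


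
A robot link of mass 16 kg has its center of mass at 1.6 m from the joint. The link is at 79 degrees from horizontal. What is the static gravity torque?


tau = m*g*L*cos(angle)
= 16 * 9.81 * 1.6 * cos(79 deg)
= 16 * 9.81 * 1.6 * 0.1908
= 47.919 Nm


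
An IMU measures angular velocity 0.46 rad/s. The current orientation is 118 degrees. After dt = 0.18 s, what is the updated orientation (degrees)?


delta_theta = w * dt = 0.46 * 0.18 = 0.0828 rad
= 4.7441 deg
theta_new = 118 + 4.7441 = 122.7441 deg


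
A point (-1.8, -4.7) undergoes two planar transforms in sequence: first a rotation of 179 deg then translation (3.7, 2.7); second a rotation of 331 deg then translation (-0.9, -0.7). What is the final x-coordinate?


After transform 1:
x1 = cos(179)*-1.8 - sin(179)*-4.7 + 3.7 = 5.5818
y1 = sin(179)*-1.8 + cos(179)*-4.7 + 2.7 = 7.3679
After transform 2:
x2 = cos(331)*5.5818 - sin(331)*7.3679 + -0.9
= 7.5539


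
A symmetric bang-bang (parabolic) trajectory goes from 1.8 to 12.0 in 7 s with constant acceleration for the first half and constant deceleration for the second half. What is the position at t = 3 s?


Symmetric rest-to-rest: each phase covers (pf-p0)/2 in time T/2. 0.5*a*(T/2)^2 = (pf-p0)/2 => a = 4*(pf-p0)/T^2
a = 4*(12.0-1.8)/7^2 = 0.8327
t = 3 is in the acceleration phase (t <= T/2).
p = p0 + 0.5*a*t^2 = 1.8 + 0.5*0.8327*3^2
= 5.5469


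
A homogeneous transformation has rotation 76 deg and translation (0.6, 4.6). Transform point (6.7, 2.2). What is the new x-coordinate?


x' = cos(theta)*px - sin(theta)*py + tx
= 0.2419*6.7 - 0.9703*2.2 + 0.6
= 0.0862


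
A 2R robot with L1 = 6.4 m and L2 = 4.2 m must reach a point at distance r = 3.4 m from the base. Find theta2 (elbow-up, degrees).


cos(theta2) = (r^2 - L1^2 - L2^2) / (2*L1*L2)
cos(theta2) = (11.56 - 40.96 - 17.64) / 53.76
cos(theta2) = -0.875
theta2 = 151.045 degrees


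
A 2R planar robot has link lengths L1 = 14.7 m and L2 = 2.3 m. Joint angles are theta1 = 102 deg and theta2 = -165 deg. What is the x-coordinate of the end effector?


Convert angles to radians: theta1 = 1.7802, theta2 = -2.8798
x = L1*cos(theta1) + L2*cos(theta1+theta2)
x = -3.0563 + 1.0442
x = -2.0121


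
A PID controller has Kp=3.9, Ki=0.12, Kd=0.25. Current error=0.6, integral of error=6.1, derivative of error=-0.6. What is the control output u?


u = Kp*e + Ki*int(e) + Kd*de/dt
= 3.9*0.6 + 0.12*6.1 + 0.25*(-0.6)
= 2.34 + 0.732 + -0.15
= 2.922


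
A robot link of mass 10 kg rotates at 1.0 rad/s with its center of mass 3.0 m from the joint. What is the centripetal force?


F = m * omega^2 * r
= 10 * 1.0^2 * 3.0
= 10 * 1.0 * 3.0
= 30.0 N


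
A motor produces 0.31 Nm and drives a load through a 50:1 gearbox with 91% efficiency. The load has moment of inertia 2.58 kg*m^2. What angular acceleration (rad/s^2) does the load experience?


tau_out = tau_motor * N * eta
= 0.31 * 50 * 0.91 = 14.105 Nm
alpha = tau_out / I = 14.105 / 2.58
= 5.4671 rad/s^2


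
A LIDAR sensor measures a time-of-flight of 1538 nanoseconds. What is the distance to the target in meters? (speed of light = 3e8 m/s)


tof = 1538 ns = 1.538e-06 s
dist = c * tof / 2
= 3e8 * 1.538e-06 / 2
= 230.7 m


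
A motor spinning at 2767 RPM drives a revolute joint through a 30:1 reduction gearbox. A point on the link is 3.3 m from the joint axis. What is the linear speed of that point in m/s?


omega_motor = 2767 * 2*pi/60 = 289.7596 rad/s
omega_joint = omega_motor / 30 = 9.6587 rad/s
v = omega_joint * r = 9.6587 * 3.3
= 31.8736 m/s


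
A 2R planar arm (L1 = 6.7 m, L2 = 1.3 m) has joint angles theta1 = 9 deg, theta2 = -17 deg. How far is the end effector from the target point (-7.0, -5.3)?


End effector via forward kinematics:
x = L1*cos(t1) + L2*cos(t1+t2) = 7.9049
y = L1*sin(t1) + L2*sin(t1+t2) = 0.8672
Distance to target:
d = sqrt((-7.0 - 7.9049)^2 + (-5.3 - 0.8672)^2)
= sqrt(222.1549 + 38.0342)
= 16.1304 m


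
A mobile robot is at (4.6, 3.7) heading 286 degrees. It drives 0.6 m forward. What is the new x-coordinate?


x_new = x0 + d*cos(theta)
= 4.6 + 0.6*cos(286)
= 4.6 + 0.1654
= 4.7654


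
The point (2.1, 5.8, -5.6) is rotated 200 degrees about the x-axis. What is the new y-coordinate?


Rotation about x-axis: y' = y*cos(theta) - z*sin(theta)
= 5.8 * -0.9397 - -5.6 * -0.342
= -7.3655


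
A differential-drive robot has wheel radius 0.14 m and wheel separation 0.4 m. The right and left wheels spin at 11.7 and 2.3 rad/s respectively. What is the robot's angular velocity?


vR = r*wR = 0.14*11.7 = 1.638 m/s
vL = r*wL = 0.14*2.3 = 0.322 m/s
v = (vR+vL)/2 = 0.98 m/s
omega = (vR-vL)/L = 3.29 rad/s
angular velocity = 3.29 rad/s


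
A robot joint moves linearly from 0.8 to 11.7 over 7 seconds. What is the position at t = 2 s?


s = t/T = 2/7 = 0.2857
p(t) = p0 + (pf-p0)*s
= 0.8 + (11.7 - 0.8) * 0.2857
= 3.9143


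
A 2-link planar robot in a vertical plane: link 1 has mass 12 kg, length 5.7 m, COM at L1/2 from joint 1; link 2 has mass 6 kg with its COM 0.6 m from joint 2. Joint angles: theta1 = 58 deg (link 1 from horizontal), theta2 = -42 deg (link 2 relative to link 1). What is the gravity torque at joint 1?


Horizontal distance from joint 1 to link-1 COM:
  x_c1 = (L1/2)*cos(t1) = 2.85 * 0.5299 = 1.5103 m
Horizontal distance from joint 1 to link-2 COM:
  x_c2 = L1*cos(t1) + Lc2*cos(t1+t2)
       = 5.7*0.5299 + 0.6*0.9613 = 3.5973 m
tau1 = m1*g*x_c1 + m2*g*x_c2
     = 12*9.81*1.5103 + 6*9.81*3.5973
     = 177.789 + 211.7369
     = 389.5259 Nm


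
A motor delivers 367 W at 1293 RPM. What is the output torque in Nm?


omega = 1293 * 2*pi/60 = 135.4026 rad/s
tau = P / omega = 367 / 135.4026
= 2.7104 Nm


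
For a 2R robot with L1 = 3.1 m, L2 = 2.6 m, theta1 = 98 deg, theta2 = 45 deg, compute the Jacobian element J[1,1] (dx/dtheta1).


J[1,1] = -L1*sin(t1) - L2*sin(t1+t2)
= -3.1*sin(98) - 2.6*sin(143)
= -4.6346


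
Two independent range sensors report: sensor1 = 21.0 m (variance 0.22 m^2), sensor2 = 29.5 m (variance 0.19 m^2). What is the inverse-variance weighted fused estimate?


w1 = (1/var1) / (1/var1 + 1/var2)
   = 4.5455 / (4.5455 + 5.2632) = 0.4634
w2 = 1 - w1 = 0.5366
fused = w1*s1 + w2*s2 = 9.7317 + 15.8293
= 25.561 m


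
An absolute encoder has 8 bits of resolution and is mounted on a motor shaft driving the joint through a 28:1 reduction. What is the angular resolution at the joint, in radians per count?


counts = 2^8 = 256
effective counts at joint = 256 * 28 = 7168
resolution = 2*pi / 7168
= 8.7656e-04 rad/count


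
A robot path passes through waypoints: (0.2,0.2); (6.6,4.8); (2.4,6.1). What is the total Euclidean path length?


Segment lengths:
  seg1 = sqrt((6.4)^2 + (4.6)^2) = 7.8816
  seg2 = sqrt((-4.2)^2 + (1.3)^2) = 4.3966
Total = 12.2782


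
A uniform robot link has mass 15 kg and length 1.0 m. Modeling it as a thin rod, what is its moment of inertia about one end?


I = (1/3) * m * L^2
= (1/3) * 15 * 1.0^2
= 0.333333 * 15 * 1.0
= 5.0 kg*m^2


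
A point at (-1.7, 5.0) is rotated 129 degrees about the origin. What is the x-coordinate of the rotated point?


x' = x*cos(theta) - y*sin(theta)
cos(129 deg) = -0.6293, sin(129 deg) = 0.7771
x' = -1.7 * -0.6293 - 5.0 * 0.7771
= 1.0698 - 3.8857
= -2.8159


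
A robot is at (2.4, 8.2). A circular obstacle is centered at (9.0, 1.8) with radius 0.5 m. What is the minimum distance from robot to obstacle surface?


center_dist = sqrt((2.4-9.0)^2 + (8.2-1.8)^2)
= sqrt(43.56 + 40.96)
= 9.1935
min_dist = center_dist - radius = 9.1935 - 0.5 = 8.6935 m


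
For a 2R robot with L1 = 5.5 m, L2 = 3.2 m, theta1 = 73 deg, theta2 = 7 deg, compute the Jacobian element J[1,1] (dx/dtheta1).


J[1,1] = -L1*sin(t1) - L2*sin(t1+t2)
= -5.5*sin(73) - 3.2*sin(80)
= -8.4111


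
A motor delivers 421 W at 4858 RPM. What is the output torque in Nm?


omega = 4858 * 2*pi/60 = 508.7286 rad/s
tau = P / omega = 421 / 508.7286
= 0.8276 Nm


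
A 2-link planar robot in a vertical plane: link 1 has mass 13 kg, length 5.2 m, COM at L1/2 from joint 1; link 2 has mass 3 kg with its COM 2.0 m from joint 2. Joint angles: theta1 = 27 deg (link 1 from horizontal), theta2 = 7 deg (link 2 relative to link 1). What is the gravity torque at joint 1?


Horizontal distance from joint 1 to link-1 COM:
  x_c1 = (L1/2)*cos(t1) = 2.6 * 0.891 = 2.3166 m
Horizontal distance from joint 1 to link-2 COM:
  x_c2 = L1*cos(t1) + Lc2*cos(t1+t2)
       = 5.2*0.891 + 2.0*0.829 = 6.2913 m
tau1 = m1*g*x_c1 + m2*g*x_c2
     = 13*9.81*2.3166 + 3*9.81*6.2913
     = 295.4382 + 185.1532
     = 480.5914 Nm


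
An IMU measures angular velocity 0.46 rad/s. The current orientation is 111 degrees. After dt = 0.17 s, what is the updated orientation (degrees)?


delta_theta = w * dt = 0.46 * 0.17 = 0.0782 rad
= 4.4805 deg
theta_new = 111 + 4.4805 = 115.4805 deg


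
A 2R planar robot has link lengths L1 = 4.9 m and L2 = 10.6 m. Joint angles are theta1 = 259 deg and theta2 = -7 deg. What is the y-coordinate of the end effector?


Convert angles to radians: theta1 = 4.5204, theta2 = -0.1222
y = L1*sin(theta1) + L2*sin(theta1+theta2)
y = -4.81 + -10.0812
y = -14.8912


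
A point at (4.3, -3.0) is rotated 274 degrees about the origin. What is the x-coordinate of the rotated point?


x' = x*cos(theta) - y*sin(theta)
cos(274 deg) = 0.0698, sin(274 deg) = -0.9976
x' = 4.3 * 0.0698 - -3.0 * -0.9976
= 0.3 - 2.9927
= -2.6927


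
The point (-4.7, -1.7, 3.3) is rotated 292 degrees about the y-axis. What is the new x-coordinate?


Rotation about y-axis: x' = x*cos(theta) + z*sin(theta)
= -4.7 * 0.3746 + 3.3 * -0.9272
= -4.8204


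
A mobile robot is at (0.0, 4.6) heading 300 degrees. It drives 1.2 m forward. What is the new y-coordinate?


y_new = y0 + d*sin(theta)
= 4.6 + 1.2*sin(300)
= 4.6 + -1.0392
= 3.5608


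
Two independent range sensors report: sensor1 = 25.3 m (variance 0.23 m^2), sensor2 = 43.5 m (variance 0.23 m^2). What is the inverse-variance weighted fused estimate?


w1 = (1/var1) / (1/var1 + 1/var2)
   = 4.3478 / (4.3478 + 4.3478) = 0.5
w2 = 1 - w1 = 0.5
fused = w1*s1 + w2*s2 = 12.65 + 21.75
= 34.4 m


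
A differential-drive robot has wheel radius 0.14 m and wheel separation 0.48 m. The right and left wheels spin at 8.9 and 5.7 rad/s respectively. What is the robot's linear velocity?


vR = r*wR = 0.14*8.9 = 1.246 m/s
vL = r*wL = 0.14*5.7 = 0.798 m/s
v = (vR+vL)/2 = 1.022 m/s
omega = (vR-vL)/L = 0.9333 rad/s
linear velocity = 1.022 m/s


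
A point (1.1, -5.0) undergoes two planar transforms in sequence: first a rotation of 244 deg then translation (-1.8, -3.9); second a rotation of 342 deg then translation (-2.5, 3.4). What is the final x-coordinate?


After transform 1:
x1 = cos(244)*1.1 - sin(244)*-5.0 + -1.8 = -6.7762
y1 = sin(244)*1.1 + cos(244)*-5.0 + -3.9 = -2.6968
After transform 2:
x2 = cos(342)*-6.7762 - sin(342)*-2.6968 + -2.5
= -9.7779


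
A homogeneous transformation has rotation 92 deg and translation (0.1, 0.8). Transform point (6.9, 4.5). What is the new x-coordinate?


x' = cos(theta)*px - sin(theta)*py + tx
= -0.0349*6.9 - 0.9994*4.5 + 0.1
= -4.6381


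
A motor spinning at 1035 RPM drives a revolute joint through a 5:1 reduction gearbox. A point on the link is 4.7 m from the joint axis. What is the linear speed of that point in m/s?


omega_motor = 1035 * 2*pi/60 = 108.3849 rad/s
omega_joint = omega_motor / 5 = 21.677 rad/s
v = omega_joint * r = 21.677 * 4.7
= 101.8818 m/s


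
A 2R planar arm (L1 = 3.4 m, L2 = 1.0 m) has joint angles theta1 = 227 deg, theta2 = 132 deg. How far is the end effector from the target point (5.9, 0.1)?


End effector via forward kinematics:
x = L1*cos(t1) + L2*cos(t1+t2) = -1.3189
y = L1*sin(t1) + L2*sin(t1+t2) = -2.5041
Distance to target:
d = sqrt((5.9 - -1.3189)^2 + (0.1 - -2.5041)^2)
= sqrt(52.1132 + 6.7811)
= 7.6743 m


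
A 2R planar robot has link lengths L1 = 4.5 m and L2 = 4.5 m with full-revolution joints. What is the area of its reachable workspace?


r_max = L1 + L2 = 9.0 m
r_min = |L1 - L2| = 0.0 m
Area = pi*(r_max^2 - r_min^2)
= pi*(81.0 - 0.0)
= pi * 81.0
= 254.469 m^2


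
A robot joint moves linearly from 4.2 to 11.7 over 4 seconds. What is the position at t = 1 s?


s = t/T = 1/4 = 0.25
p(t) = p0 + (pf-p0)*s
= 4.2 + (11.7 - 4.2) * 0.25
= 6.075


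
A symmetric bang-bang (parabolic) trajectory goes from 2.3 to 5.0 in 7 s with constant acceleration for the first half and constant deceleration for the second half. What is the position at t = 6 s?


Symmetric rest-to-rest: each phase covers (pf-p0)/2 in time T/2. 0.5*a*(T/2)^2 = (pf-p0)/2 => a = 4*(pf-p0)/T^2
a = 4*(5.0-2.3)/7^2 = 0.2204
t = 6 is in the deceleration phase (t > T/2).
p = pf - 0.5*a*(T-t)^2 = 5.0 - 0.5*0.2204*1^2
= 4.8898


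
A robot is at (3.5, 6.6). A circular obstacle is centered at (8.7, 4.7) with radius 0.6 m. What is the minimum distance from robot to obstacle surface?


center_dist = sqrt((3.5-8.7)^2 + (6.6-4.7)^2)
= sqrt(27.04 + 3.61)
= 5.5362
min_dist = center_dist - radius = 5.5362 - 0.6 = 4.9362 m


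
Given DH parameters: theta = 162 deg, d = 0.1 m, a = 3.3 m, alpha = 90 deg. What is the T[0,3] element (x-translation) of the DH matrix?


T[0,3] = a * cos(theta)
= 3.3 * cos(162 deg)
= 3.3 * -0.9511
= -3.1385


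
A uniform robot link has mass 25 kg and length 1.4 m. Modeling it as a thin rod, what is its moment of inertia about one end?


I = (1/3) * m * L^2
= (1/3) * 25 * 1.4^2
= 0.333333 * 25 * 1.96
= 16.3333 kg*m^2
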